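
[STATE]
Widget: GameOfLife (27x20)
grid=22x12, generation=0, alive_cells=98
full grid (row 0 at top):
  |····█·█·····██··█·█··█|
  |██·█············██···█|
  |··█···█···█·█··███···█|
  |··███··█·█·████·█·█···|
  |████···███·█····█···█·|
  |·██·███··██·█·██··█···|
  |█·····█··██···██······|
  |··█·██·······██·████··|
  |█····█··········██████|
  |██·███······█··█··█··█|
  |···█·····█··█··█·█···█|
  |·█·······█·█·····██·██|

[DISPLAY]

Gen: 0                     
····█·█·····██··█·█··█     
██·█············██···█     
··█···█···█·█··███···█     
··███··█·█·████·█·█···     
████···███·█····█···█·     
·██·███··██·█·██··█···     
█·····█··██···██······     
··█·██·······██·████··     
█····█··········██████     
██·███······█··█··█··█     
···█·····█··█··█·█···█     
·█·······█·█·····██·██     
                           
                           
                           
                           
                           
                           
                           


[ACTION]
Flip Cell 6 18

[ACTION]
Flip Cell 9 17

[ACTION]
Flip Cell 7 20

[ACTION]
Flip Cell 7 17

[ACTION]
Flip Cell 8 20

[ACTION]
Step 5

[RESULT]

Gen: 5                     
·█·██·······███·······     
█···█·····█··██·······     
·██·██·····███····██··     
········█··██·█····██·     
········██··███···███·     
···········█··█···███·     
········██······██·██·     
·······█·█·····█████··     
·██·············████··     
··█·······█·····█·····     
·········█·······█····     
··········█···█··█····     
                           
                           
                           
                           
                           
                           
                           


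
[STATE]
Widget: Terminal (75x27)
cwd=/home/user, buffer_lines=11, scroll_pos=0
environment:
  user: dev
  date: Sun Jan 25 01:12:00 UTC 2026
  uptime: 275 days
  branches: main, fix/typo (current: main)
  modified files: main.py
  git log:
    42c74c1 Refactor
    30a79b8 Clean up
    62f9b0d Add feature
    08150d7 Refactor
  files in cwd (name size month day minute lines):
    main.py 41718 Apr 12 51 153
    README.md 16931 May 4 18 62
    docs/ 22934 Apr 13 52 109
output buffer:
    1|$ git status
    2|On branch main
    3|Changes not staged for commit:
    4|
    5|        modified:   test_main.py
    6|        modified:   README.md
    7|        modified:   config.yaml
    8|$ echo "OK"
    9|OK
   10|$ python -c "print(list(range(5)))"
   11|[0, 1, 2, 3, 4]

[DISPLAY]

$ git status                                                               
On branch main                                                             
Changes not staged for commit:                                             
                                                                           
        modified:   test_main.py                                           
        modified:   README.md                                              
        modified:   config.yaml                                            
$ echo "OK"                                                                
OK                                                                         
$ python -c "print(list(range(5)))"                                        
[0, 1, 2, 3, 4]                                                            
$ █                                                                        
                                                                           
                                                                           
                                                                           
                                                                           
                                                                           
                                                                           
                                                                           
                                                                           
                                                                           
                                                                           
                                                                           
                                                                           
                                                                           
                                                                           
                                                                           


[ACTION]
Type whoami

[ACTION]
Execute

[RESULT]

$ git status                                                               
On branch main                                                             
Changes not staged for commit:                                             
                                                                           
        modified:   test_main.py                                           
        modified:   README.md                                              
        modified:   config.yaml                                            
$ echo "OK"                                                                
OK                                                                         
$ python -c "print(list(range(5)))"                                        
[0, 1, 2, 3, 4]                                                            
$ whoami                                                                   
dev                                                                        
$ █                                                                        
                                                                           
                                                                           
                                                                           
                                                                           
                                                                           
                                                                           
                                                                           
                                                                           
                                                                           
                                                                           
                                                                           
                                                                           
                                                                           


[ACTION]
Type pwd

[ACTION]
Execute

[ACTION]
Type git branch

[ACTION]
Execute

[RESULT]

$ git status                                                               
On branch main                                                             
Changes not staged for commit:                                             
                                                                           
        modified:   test_main.py                                           
        modified:   README.md                                              
        modified:   config.yaml                                            
$ echo "OK"                                                                
OK                                                                         
$ python -c "print(list(range(5)))"                                        
[0, 1, 2, 3, 4]                                                            
$ whoami                                                                   
dev                                                                        
$ pwd                                                                      
/home/user                                                                 
$ git branch                                                               
* main                                                                     
  fix/typo                                                                 
$ █                                                                        
                                                                           
                                                                           
                                                                           
                                                                           
                                                                           
                                                                           
                                                                           
                                                                           


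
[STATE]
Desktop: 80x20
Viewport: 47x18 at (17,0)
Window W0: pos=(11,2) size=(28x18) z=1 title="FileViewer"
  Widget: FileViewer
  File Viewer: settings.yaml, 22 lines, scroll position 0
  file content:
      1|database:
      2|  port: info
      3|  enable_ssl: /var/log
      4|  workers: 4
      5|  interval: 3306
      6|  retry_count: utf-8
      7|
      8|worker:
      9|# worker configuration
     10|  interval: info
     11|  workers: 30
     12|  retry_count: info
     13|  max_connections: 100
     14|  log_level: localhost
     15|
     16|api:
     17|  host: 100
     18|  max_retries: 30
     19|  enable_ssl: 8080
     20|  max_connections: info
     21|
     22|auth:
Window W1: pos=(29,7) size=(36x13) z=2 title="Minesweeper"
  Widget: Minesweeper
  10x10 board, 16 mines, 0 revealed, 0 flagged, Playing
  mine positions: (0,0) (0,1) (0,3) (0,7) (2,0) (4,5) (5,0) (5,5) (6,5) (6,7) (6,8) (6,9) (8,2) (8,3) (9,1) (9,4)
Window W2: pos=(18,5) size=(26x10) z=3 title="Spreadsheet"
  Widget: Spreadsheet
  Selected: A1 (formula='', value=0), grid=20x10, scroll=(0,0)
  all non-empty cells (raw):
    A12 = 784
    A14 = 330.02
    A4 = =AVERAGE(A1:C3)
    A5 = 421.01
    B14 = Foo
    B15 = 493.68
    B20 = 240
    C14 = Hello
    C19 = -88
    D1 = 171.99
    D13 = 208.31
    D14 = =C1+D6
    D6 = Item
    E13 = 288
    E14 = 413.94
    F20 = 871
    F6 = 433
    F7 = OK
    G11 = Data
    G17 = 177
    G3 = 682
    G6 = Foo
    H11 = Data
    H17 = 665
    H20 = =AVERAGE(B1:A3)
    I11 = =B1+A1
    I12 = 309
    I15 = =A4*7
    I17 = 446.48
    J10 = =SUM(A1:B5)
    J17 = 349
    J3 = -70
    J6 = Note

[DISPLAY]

                                               
                                               
━━━━━━━━━━━━━━━━━━━━━┓                         
Viewer               ┃                         
─────────────────────┨                         
a┏━━━━━━━━━━━━━━━━━━━━━━━━┓                    
t┃ Spreadsheet            ┃                    
b┠────────────────────────┨━━━━━━━━━━━━━━━━━━━━
k┃A1:                     ┃                    
e┃       A       B       C┃────────────────────
r┃------------------------┃                    
 ┃  1      [0]       0    ┃                    
r┃  2        0       0    ┃                    
k┃  3        0       0    ┃                    
e┗━━━━━━━━━━━━━━━━━━━━━━━━┛                    
kers: 30    ┃■■■■■■■■■■                        
ry_count: in┃■■■■■■■■■■                        
_connections┃■■■■■■■■■■                        


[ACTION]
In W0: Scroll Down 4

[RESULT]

                                               
                                               
━━━━━━━━━━━━━━━━━━━━━┓                         
Viewer               ┃                         
─────────────────────┨                         
e┏━━━━━━━━━━━━━━━━━━━━━━━━┓                    
r┃ Spreadsheet            ┃                    
 ┠────────────────────────┨━━━━━━━━━━━━━━━━━━━━
r┃A1:                     ┃                    
k┃       A       B       C┃────────────────────
e┃------------------------┃                    
k┃  1      [0]       0    ┃                    
r┃  2        0       0    ┃                    
_┃  3        0       0    ┃                    
_┗━━━━━━━━━━━━━━━━━━━━━━━━┛                    
            ┃■■■■■■■■■■                        
            ┃■■■■■■■■■■                        
t: 100      ┃■■■■■■■■■■                        


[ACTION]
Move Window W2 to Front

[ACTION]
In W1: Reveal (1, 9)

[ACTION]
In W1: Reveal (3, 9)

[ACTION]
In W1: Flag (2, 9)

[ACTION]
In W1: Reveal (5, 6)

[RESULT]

                                               
                                               
━━━━━━━━━━━━━━━━━━━━━┓                         
Viewer               ┃                         
─────────────────────┨                         
e┏━━━━━━━━━━━━━━━━━━━━━━━━┓                    
r┃ Spreadsheet            ┃                    
 ┠────────────────────────┨━━━━━━━━━━━━━━━━━━━━
r┃A1:                     ┃                    
k┃       A       B       C┃────────────────────
e┃------------------------┃                    
k┃  1      [0]       0    ┃                    
r┃  2        0       0    ┃                    
_┃  3        0       0    ┃                    
_┗━━━━━━━━━━━━━━━━━━━━━━━━┛                    
            ┃■1  3■4232                        
            ┃■1  2■■■■■                        
t: 100      ┃■1222■■■■■                        


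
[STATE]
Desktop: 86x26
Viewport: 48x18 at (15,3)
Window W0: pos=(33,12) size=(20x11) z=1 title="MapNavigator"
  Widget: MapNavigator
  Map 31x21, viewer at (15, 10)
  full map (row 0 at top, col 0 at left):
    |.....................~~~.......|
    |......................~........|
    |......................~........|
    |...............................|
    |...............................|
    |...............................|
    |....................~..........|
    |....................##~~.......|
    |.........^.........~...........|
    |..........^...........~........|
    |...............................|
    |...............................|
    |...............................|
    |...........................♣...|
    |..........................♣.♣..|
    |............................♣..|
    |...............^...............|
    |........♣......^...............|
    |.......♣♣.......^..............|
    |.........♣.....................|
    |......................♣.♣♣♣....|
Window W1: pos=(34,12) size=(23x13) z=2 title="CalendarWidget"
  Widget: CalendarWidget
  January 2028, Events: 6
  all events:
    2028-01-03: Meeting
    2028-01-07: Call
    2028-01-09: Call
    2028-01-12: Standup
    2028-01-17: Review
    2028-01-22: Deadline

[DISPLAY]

                                                
                                                
                                                
                                                
                                                
                                                
                                                
                                                
                                                
                  ┏┏━━━━━━━━━━━━━━━━━━━━━┓      
                  ┃┃ CalendarWidget      ┃      
                  ┠┠─────────────────────┨      
                  ┃┃     January 2028    ┃      
                  ┃┃Mo Tu We Th Fr Sa Su ┃      
                  ┃┃                1  2 ┃      
                  ┃┃ 3*  4  5  6  7*  8  ┃      
                  ┃┃10 11 12* 13 14 15 16┃      
                  ┃┃17* 18 19 20 21 22* 2┃      


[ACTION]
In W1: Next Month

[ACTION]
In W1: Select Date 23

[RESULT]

                                                
                                                
                                                
                                                
                                                
                                                
                                                
                                                
                                                
                  ┏┏━━━━━━━━━━━━━━━━━━━━━┓      
                  ┃┃ CalendarWidget      ┃      
                  ┠┠─────────────────────┨      
                  ┃┃    February 2028    ┃      
                  ┃┃Mo Tu We Th Fr Sa Su ┃      
                  ┃┃    1  2  3  4  5  6 ┃      
                  ┃┃ 7  8  9 10 11 12 13 ┃      
                  ┃┃14 15 16 17 18 19 20 ┃      
                  ┃┃21 22 [23] 24 25 26 2┃      


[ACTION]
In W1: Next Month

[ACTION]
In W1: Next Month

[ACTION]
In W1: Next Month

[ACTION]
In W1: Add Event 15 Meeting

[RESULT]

                                                
                                                
                                                
                                                
                                                
                                                
                                                
                                                
                                                
                  ┏┏━━━━━━━━━━━━━━━━━━━━━┓      
                  ┃┃ CalendarWidget      ┃      
                  ┠┠─────────────────────┨      
                  ┃┃       May 2028      ┃      
                  ┃┃Mo Tu We Th Fr Sa Su ┃      
                  ┃┃ 1  2  3  4  5  6  7 ┃      
                  ┃┃ 8  9 10 11 12 13 14 ┃      
                  ┃┃15* 16 17 18 19 20 21┃      
                  ┃┃22 23 24 25 26 27 28 ┃      


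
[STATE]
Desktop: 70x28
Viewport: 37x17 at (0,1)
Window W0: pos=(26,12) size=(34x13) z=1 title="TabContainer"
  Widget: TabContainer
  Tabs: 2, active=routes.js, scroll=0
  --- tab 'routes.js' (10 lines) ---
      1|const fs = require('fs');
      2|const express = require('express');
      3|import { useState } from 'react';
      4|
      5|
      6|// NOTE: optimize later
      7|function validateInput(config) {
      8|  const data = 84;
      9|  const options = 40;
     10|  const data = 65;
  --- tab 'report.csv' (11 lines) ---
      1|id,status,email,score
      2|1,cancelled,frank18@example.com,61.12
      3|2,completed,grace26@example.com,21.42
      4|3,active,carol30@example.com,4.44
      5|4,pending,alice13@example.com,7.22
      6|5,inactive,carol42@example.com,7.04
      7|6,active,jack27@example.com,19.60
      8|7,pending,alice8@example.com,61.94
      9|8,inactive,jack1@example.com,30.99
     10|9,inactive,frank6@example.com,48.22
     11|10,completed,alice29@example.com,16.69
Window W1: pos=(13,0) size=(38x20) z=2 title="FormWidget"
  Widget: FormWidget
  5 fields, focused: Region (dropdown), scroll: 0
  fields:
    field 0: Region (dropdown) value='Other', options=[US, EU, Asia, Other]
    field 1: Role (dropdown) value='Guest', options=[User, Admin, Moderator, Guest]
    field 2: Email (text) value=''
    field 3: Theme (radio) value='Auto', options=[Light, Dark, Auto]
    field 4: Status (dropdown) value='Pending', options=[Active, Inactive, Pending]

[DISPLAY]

             ┃ FormWidget            
             ┠───────────────────────
             ┃> Region:     [Other   
             ┃  Role:       [Guest   
             ┃  Email:      [        
             ┃  Theme:      ( ) Light
             ┃  Status:     [Pending 
             ┃                       
             ┃                       
             ┃                       
             ┃                       
             ┃                       
             ┃                       
             ┃                       
             ┃                       
             ┃                       
             ┃                       


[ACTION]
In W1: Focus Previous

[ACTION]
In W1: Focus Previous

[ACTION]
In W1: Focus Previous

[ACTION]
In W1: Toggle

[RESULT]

             ┃ FormWidget            
             ┠───────────────────────
             ┃  Region:     [Other   
             ┃  Role:       [Guest   
             ┃> Email:      [        
             ┃  Theme:      ( ) Light
             ┃  Status:     [Pending 
             ┃                       
             ┃                       
             ┃                       
             ┃                       
             ┃                       
             ┃                       
             ┃                       
             ┃                       
             ┃                       
             ┃                       


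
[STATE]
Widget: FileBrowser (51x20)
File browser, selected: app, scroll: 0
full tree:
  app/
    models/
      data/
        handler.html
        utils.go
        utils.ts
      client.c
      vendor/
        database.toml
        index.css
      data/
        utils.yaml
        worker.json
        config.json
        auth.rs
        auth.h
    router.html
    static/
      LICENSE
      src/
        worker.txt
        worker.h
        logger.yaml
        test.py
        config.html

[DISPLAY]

> [-] app/                                         
    [+] models/                                    
    router.html                                    
    [+] static/                                    
                                                   
                                                   
                                                   
                                                   
                                                   
                                                   
                                                   
                                                   
                                                   
                                                   
                                                   
                                                   
                                                   
                                                   
                                                   
                                                   


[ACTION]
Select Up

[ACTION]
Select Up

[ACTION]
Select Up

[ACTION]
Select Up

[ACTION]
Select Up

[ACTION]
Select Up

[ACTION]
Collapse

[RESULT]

> [+] app/                                         
                                                   
                                                   
                                                   
                                                   
                                                   
                                                   
                                                   
                                                   
                                                   
                                                   
                                                   
                                                   
                                                   
                                                   
                                                   
                                                   
                                                   
                                                   
                                                   


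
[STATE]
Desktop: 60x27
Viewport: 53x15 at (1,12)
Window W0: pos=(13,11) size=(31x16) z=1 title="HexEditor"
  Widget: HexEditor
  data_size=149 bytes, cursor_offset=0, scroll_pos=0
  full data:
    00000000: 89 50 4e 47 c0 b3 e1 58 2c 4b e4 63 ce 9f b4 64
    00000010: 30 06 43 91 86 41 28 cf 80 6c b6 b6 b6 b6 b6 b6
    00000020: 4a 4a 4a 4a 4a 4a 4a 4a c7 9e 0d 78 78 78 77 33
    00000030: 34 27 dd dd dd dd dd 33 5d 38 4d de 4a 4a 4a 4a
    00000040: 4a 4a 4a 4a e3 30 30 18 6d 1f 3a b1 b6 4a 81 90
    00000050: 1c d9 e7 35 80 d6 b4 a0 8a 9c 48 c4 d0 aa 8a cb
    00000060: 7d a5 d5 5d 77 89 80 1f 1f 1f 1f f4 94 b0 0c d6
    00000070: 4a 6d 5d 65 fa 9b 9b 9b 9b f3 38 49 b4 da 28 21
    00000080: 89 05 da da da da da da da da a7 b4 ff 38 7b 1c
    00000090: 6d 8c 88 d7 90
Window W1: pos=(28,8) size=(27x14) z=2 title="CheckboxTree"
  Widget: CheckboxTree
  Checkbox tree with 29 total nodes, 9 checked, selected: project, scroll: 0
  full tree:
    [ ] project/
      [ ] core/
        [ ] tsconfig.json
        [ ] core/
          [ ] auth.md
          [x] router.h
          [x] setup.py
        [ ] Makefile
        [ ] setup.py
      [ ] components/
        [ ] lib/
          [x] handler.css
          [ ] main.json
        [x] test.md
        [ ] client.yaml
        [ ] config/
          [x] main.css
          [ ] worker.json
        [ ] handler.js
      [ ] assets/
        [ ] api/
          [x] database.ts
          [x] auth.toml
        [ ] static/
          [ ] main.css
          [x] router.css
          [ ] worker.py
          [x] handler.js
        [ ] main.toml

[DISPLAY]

            ┃ HexEditor    ┃   [-] core/             
            ┠──────────────┃     [ ] tsconfig.json   
            ┃00000000  89 5┃     [-] core/           
            ┃00000010  30 0┃       [ ] auth.md       
            ┃00000020  4a 4┃       [x] router.h      
            ┃00000030  34 2┃       [x] setup.py      
            ┃00000040  4a 4┃     [ ] Makefile        
            ┃00000050  1c d┃     [ ] setup.py        
            ┃00000060  7d a┃   [-] components/       
            ┃00000070  4a 6┗━━━━━━━━━━━━━━━━━━━━━━━━━
            ┃00000080  89 05 da da da da d┃          
            ┃00000090  6d 8c 88 d7 90     ┃          
            ┃                             ┃          
            ┃                             ┃          
            ┗━━━━━━━━━━━━━━━━━━━━━━━━━━━━━┛          


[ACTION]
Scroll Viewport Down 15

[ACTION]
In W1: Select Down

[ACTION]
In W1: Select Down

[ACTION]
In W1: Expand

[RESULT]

            ┃ HexEditor    ┃   [-] core/             
            ┠──────────────┃>    [ ] tsconfig.json   
            ┃00000000  89 5┃     [-] core/           
            ┃00000010  30 0┃       [ ] auth.md       
            ┃00000020  4a 4┃       [x] router.h      
            ┃00000030  34 2┃       [x] setup.py      
            ┃00000040  4a 4┃     [ ] Makefile        
            ┃00000050  1c d┃     [ ] setup.py        
            ┃00000060  7d a┃   [-] components/       
            ┃00000070  4a 6┗━━━━━━━━━━━━━━━━━━━━━━━━━
            ┃00000080  89 05 da da da da d┃          
            ┃00000090  6d 8c 88 d7 90     ┃          
            ┃                             ┃          
            ┃                             ┃          
            ┗━━━━━━━━━━━━━━━━━━━━━━━━━━━━━┛          


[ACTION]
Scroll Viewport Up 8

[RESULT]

                                                     
                                                     
                                                     
                                                     
                           ┏━━━━━━━━━━━━━━━━━━━━━━━━━
                           ┃ CheckboxTree            
                           ┠─────────────────────────
            ┏━━━━━━━━━━━━━━┃ [-] project/            
            ┃ HexEditor    ┃   [-] core/             
            ┠──────────────┃>    [ ] tsconfig.json   
            ┃00000000  89 5┃     [-] core/           
            ┃00000010  30 0┃       [ ] auth.md       
            ┃00000020  4a 4┃       [x] router.h      
            ┃00000030  34 2┃       [x] setup.py      
            ┃00000040  4a 4┃     [ ] Makefile        


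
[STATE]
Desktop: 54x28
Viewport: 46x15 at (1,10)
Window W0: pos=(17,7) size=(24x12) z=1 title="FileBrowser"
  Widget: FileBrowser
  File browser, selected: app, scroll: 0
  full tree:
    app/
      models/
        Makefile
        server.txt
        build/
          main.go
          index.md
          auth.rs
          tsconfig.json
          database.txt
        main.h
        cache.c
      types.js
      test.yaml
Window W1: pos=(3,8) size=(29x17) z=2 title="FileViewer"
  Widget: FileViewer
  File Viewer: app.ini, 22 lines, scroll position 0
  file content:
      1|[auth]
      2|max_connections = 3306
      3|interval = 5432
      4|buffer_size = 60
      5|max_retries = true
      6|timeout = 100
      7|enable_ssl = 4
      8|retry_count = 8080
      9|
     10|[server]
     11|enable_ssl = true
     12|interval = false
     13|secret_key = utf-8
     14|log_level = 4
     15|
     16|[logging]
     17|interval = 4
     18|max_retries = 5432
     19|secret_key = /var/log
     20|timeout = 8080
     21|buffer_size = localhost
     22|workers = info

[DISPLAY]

  ┠───────────────────────────┨        ┃      
  ┃[auth]                    ▲┃/       ┃      
  ┃max_connections = 3306    █┃        ┃      
  ┃interval = 5432           ░┃        ┃      
  ┃buffer_size = 60          ░┃        ┃      
  ┃max_retries = true        ░┃        ┃      
  ┃timeout = 100             ░┃        ┃      
  ┃enable_ssl = 4            ░┃        ┃      
  ┃retry_count = 8080        ░┃━━━━━━━━┛      
  ┃                          ░┃               
  ┃[server]                  ░┃               
  ┃enable_ssl = true         ░┃               
  ┃interval = false          ░┃               
  ┃secret_key = utf-8        ▼┃               
  ┗━━━━━━━━━━━━━━━━━━━━━━━━━━━┛               


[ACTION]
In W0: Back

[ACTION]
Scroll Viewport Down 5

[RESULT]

  ┃interval = 5432           ░┃        ┃      
  ┃buffer_size = 60          ░┃        ┃      
  ┃max_retries = true        ░┃        ┃      
  ┃timeout = 100             ░┃        ┃      
  ┃enable_ssl = 4            ░┃        ┃      
  ┃retry_count = 8080        ░┃━━━━━━━━┛      
  ┃                          ░┃               
  ┃[server]                  ░┃               
  ┃enable_ssl = true         ░┃               
  ┃interval = false          ░┃               
  ┃secret_key = utf-8        ▼┃               
  ┗━━━━━━━━━━━━━━━━━━━━━━━━━━━┛               
                                              
                                              
                                              


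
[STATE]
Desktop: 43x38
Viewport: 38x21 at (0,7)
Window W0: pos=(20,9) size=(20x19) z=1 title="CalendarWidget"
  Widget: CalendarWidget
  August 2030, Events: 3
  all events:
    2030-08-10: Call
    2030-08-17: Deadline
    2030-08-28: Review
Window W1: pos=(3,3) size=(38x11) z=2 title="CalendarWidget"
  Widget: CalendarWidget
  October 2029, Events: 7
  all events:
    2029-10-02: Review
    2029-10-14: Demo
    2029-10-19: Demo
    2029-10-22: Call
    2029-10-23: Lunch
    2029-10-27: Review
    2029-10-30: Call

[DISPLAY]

   ┃Mo Tu We Th Fr Sa Su              
   ┃ 1  2*  3  4  5  6  7             
   ┃ 8  9 10 11 12 13 14*             
   ┃15 16 17 18 19* 20 21             
   ┃22* 23* 24 25 26 27* 28           
   ┃29 30* 31                         
   ┗━━━━━━━━━━━━━━━━━━━━━━━━━━━━━━━━━━
                    ┃          1  2  3
                    ┃ 5  6  7  8  9 10
                    ┃12 13 14 15 16 17
                    ┃19 20 21 22 23 24
                    ┃26 27 28* 29 30 3
                    ┃                 
                    ┃                 
                    ┃                 
                    ┃                 
                    ┃                 
                    ┃                 
                    ┃                 
                    ┃                 
                    ┗━━━━━━━━━━━━━━━━━


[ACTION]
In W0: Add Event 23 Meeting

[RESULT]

   ┃Mo Tu We Th Fr Sa Su              
   ┃ 1  2*  3  4  5  6  7             
   ┃ 8  9 10 11 12 13 14*             
   ┃15 16 17 18 19* 20 21             
   ┃22* 23* 24 25 26 27* 28           
   ┃29 30* 31                         
   ┗━━━━━━━━━━━━━━━━━━━━━━━━━━━━━━━━━━
                    ┃          1  2  3
                    ┃ 5  6  7  8  9 10
                    ┃12 13 14 15 16 17
                    ┃19 20 21 22 23* 2
                    ┃26 27 28* 29 30 3
                    ┃                 
                    ┃                 
                    ┃                 
                    ┃                 
                    ┃                 
                    ┃                 
                    ┃                 
                    ┃                 
                    ┗━━━━━━━━━━━━━━━━━


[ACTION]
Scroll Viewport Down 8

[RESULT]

                    ┃ 5  6  7  8  9 10
                    ┃12 13 14 15 16 17
                    ┃19 20 21 22 23* 2
                    ┃26 27 28* 29 30 3
                    ┃                 
                    ┃                 
                    ┃                 
                    ┃                 
                    ┃                 
                    ┃                 
                    ┃                 
                    ┃                 
                    ┗━━━━━━━━━━━━━━━━━
                                      
                                      
                                      
                                      
                                      
                                      
                                      
                                      


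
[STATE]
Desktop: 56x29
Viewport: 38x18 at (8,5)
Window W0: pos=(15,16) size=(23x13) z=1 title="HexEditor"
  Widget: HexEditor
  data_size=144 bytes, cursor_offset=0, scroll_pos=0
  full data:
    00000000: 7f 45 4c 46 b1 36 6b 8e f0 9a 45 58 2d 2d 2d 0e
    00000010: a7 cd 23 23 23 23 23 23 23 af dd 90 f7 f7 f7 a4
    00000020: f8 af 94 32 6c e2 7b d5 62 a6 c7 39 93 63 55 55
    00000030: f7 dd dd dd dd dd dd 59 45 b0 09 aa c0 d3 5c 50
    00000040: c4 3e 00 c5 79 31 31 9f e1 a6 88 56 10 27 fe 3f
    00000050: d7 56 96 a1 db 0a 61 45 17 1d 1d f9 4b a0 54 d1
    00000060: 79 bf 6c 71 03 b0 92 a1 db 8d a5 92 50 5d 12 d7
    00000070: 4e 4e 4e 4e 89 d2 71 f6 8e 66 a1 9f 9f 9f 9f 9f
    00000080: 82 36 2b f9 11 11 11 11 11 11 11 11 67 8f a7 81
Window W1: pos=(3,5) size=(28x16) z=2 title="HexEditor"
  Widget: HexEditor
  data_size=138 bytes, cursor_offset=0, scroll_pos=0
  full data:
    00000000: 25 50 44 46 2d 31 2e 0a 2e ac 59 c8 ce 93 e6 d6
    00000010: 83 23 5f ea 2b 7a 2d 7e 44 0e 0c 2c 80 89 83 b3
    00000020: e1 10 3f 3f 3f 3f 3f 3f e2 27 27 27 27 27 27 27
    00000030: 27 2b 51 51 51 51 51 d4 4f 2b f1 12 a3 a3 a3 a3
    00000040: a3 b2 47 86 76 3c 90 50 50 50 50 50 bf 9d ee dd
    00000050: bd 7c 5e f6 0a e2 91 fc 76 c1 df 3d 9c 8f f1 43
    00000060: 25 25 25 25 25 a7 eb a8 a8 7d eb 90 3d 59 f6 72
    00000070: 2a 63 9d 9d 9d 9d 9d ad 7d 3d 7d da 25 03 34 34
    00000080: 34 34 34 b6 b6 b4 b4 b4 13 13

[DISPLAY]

━━━━━━━━━━━━━━━━━━━━━━┓               
Editor                ┃               
──────────────────────┨               
0000  25 50 44 46 2d 3┃               
0010  83 23 5f ea 2b 7┃               
0020  e1 10 3f 3f 3f 3┃               
0030  27 2b 51 51 51 5┃               
0040  a3 b2 47 86 76 3┃               
0050  bd 7c 5e f6 0a e┃               
0060  25 25 25 25 25 a┃               
0070  2a 63 9d 9d 9d 9┃               
0080  34 34 34 b6 b6 b┃━━━━━━┓        
                      ┃      ┃        
                      ┃──────┨        
                      ┃ 4c 46┃        
━━━━━━━━━━━━━━━━━━━━━━┛ 23 23┃        
       ┃00000020  f8 af 94 32┃        
       ┃00000030  f7 dd dd dd┃        


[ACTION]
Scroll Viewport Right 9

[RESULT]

━━━━━━━━━━━━━┓                        
             ┃                        
─────────────┨                        
50 44 46 2d 3┃                        
23 5f ea 2b 7┃                        
10 3f 3f 3f 3┃                        
2b 51 51 51 5┃                        
b2 47 86 76 3┃                        
7c 5e f6 0a e┃                        
25 25 25 25 a┃                        
63 9d 9d 9d 9┃                        
34 34 b6 b6 b┃━━━━━━┓                 
             ┃      ┃                 
             ┃──────┨                 
             ┃ 4c 46┃                 
━━━━━━━━━━━━━┛ 23 23┃                 
0000020  f8 af 94 32┃                 
0000030  f7 dd dd dd┃                 


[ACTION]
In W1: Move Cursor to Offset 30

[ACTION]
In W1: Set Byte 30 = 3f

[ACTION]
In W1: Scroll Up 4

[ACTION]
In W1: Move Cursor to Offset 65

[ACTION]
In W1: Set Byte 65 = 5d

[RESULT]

━━━━━━━━━━━━━┓                        
             ┃                        
─────────────┨                        
50 44 46 2d 3┃                        
23 5f ea 2b 7┃                        
10 3f 3f 3f 3┃                        
2b 51 51 51 5┃                        
5D 47 86 76 3┃                        
7c 5e f6 0a e┃                        
25 25 25 25 a┃                        
63 9d 9d 9d 9┃                        
34 34 b6 b6 b┃━━━━━━┓                 
             ┃      ┃                 
             ┃──────┨                 
             ┃ 4c 46┃                 
━━━━━━━━━━━━━┛ 23 23┃                 
0000020  f8 af 94 32┃                 
0000030  f7 dd dd dd┃                 
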